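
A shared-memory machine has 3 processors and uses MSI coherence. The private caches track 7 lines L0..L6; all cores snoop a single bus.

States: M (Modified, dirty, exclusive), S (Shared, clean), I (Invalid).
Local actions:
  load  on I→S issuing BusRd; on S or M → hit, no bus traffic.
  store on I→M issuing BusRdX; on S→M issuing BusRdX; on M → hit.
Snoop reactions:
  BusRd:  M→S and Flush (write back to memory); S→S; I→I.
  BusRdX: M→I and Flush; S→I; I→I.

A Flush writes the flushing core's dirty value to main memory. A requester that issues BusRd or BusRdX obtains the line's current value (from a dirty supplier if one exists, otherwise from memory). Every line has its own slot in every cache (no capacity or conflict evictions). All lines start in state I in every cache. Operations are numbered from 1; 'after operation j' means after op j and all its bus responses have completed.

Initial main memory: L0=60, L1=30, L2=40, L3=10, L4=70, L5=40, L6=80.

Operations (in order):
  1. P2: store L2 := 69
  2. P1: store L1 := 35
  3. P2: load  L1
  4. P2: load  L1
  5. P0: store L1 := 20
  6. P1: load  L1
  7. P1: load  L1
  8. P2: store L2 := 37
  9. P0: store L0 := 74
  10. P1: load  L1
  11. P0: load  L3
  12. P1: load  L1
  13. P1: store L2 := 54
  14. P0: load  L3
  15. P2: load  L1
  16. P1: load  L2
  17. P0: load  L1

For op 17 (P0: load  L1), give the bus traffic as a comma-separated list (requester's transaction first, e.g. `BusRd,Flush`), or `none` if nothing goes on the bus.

bus = none

[1] P2: store L2 := 69 | P0:I, P1:I, P2:M(69) | bus: BusRdX
[2] P1: store L1 := 35 | P0:I, P1:M(35), P2:I | bus: BusRdX
[3] P2: load  L1 | P0:I, P1:S(35), P2:S(35) | bus: BusRd,Flush
[4] P2: load  L1 | P0:I, P1:S(35), P2:S(35) | bus: none
[5] P0: store L1 := 20 | P0:M(20), P1:I, P2:I | bus: BusRdX
[6] P1: load  L1 | P0:S(20), P1:S(20), P2:I | bus: BusRd,Flush
[7] P1: load  L1 | P0:S(20), P1:S(20), P2:I | bus: none
[8] P2: store L2 := 37 | P0:I, P1:I, P2:M(37) | bus: none
[9] P0: store L0 := 74 | P0:M(74), P1:I, P2:I | bus: BusRdX
[10] P1: load  L1 | P0:S(20), P1:S(20), P2:I | bus: none
[11] P0: load  L3 | P0:S(10), P1:I, P2:I | bus: BusRd
[12] P1: load  L1 | P0:S(20), P1:S(20), P2:I | bus: none
[13] P1: store L2 := 54 | P0:I, P1:M(54), P2:I | bus: BusRdX,Flush
[14] P0: load  L3 | P0:S(10), P1:I, P2:I | bus: none
[15] P2: load  L1 | P0:S(20), P1:S(20), P2:S(20) | bus: BusRd
[16] P1: load  L2 | P0:I, P1:M(54), P2:I | bus: none
[17] P0: load  L1 | P0:S(20), P1:S(20), P2:S(20) | bus: none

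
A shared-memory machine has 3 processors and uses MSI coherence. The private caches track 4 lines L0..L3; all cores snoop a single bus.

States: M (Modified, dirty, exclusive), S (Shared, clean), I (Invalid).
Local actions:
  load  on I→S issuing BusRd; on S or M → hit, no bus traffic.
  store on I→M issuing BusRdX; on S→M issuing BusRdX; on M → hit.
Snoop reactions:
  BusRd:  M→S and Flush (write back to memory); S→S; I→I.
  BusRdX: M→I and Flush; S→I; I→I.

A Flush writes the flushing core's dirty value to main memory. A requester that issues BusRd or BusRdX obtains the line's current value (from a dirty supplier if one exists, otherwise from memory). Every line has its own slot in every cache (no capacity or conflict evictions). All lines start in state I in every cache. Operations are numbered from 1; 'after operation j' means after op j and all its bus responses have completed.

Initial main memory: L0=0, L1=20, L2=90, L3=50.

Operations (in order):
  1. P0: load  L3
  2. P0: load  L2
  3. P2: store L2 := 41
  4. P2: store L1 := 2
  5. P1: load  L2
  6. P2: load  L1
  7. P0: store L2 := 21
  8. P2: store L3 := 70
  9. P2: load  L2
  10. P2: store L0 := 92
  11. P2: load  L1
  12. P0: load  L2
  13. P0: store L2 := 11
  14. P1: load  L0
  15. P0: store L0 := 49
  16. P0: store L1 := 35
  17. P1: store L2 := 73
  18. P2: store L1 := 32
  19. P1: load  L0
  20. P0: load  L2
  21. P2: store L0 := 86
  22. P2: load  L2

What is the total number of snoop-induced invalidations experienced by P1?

invalidations = 3

step 1: P0: load  L3  ⟶  SII  (L3)  txn=BusRd  M[L3]=50
step 2: P0: load  L2  ⟶  SII  (L2)  txn=BusRd  M[L2]=90
step 3: P2: store L2 := 41  ⟶  IIM  (L2)  txn=BusRdX  M[L2]=90
step 4: P2: store L1 := 2  ⟶  IIM  (L1)  txn=BusRdX  M[L1]=20
step 5: P1: load  L2  ⟶  ISS  (L2)  txn=BusRd+Flush  M[L2]=41
step 6: P2: load  L1  ⟶  IIM  (L1)  txn=∅  M[L1]=20
step 7: P0: store L2 := 21  ⟶  MII  (L2)  txn=BusRdX  M[L2]=41
step 8: P2: store L3 := 70  ⟶  IIM  (L3)  txn=BusRdX  M[L3]=50
step 9: P2: load  L2  ⟶  SIS  (L2)  txn=BusRd+Flush  M[L2]=21
step 10: P2: store L0 := 92  ⟶  IIM  (L0)  txn=BusRdX  M[L0]=0
step 11: P2: load  L1  ⟶  IIM  (L1)  txn=∅  M[L1]=20
step 12: P0: load  L2  ⟶  SIS  (L2)  txn=∅  M[L2]=21
step 13: P0: store L2 := 11  ⟶  MII  (L2)  txn=BusRdX  M[L2]=21
step 14: P1: load  L0  ⟶  ISS  (L0)  txn=BusRd+Flush  M[L0]=92
step 15: P0: store L0 := 49  ⟶  MII  (L0)  txn=BusRdX  M[L0]=92
step 16: P0: store L1 := 35  ⟶  MII  (L1)  txn=BusRdX+Flush  M[L1]=2
step 17: P1: store L2 := 73  ⟶  IMI  (L2)  txn=BusRdX+Flush  M[L2]=11
step 18: P2: store L1 := 32  ⟶  IIM  (L1)  txn=BusRdX+Flush  M[L1]=35
step 19: P1: load  L0  ⟶  SSI  (L0)  txn=BusRd+Flush  M[L0]=49
step 20: P0: load  L2  ⟶  SSI  (L2)  txn=BusRd+Flush  M[L2]=73
step 21: P2: store L0 := 86  ⟶  IIM  (L0)  txn=BusRdX  M[L0]=49
step 22: P2: load  L2  ⟶  SSS  (L2)  txn=BusRd  M[L2]=73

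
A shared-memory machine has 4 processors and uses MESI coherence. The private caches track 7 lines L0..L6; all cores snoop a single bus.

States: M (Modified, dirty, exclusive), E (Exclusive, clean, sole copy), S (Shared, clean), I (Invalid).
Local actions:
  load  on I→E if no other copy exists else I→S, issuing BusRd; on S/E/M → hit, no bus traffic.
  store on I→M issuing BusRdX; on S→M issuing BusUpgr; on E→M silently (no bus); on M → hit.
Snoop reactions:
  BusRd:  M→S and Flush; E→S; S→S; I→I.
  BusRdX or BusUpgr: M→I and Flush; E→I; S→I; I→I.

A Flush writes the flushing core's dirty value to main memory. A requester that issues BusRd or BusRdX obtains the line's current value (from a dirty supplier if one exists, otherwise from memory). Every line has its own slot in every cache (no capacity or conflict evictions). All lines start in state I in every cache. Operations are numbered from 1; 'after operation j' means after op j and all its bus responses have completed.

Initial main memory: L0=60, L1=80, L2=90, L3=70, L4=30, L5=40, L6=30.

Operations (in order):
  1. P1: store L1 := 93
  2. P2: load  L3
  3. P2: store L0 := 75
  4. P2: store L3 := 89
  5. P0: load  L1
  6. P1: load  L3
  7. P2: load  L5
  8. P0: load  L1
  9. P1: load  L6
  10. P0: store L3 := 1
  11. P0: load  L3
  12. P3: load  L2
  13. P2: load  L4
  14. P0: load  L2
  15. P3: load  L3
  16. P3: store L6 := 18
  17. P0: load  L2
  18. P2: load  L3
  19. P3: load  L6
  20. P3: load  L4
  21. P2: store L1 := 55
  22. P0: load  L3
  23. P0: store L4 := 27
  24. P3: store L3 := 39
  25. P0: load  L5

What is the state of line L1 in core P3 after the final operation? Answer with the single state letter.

[1] P1: store L1 := 93 | P0:I, P1:M(93), P2:I, P3:I | bus: BusRdX
[2] P2: load  L3 | P0:I, P1:I, P2:E(70), P3:I | bus: BusRd
[3] P2: store L0 := 75 | P0:I, P1:I, P2:M(75), P3:I | bus: BusRdX
[4] P2: store L3 := 89 | P0:I, P1:I, P2:M(89), P3:I | bus: none
[5] P0: load  L1 | P0:S(93), P1:S(93), P2:I, P3:I | bus: BusRd,Flush
[6] P1: load  L3 | P0:I, P1:S(89), P2:S(89), P3:I | bus: BusRd,Flush
[7] P2: load  L5 | P0:I, P1:I, P2:E(40), P3:I | bus: BusRd
[8] P0: load  L1 | P0:S(93), P1:S(93), P2:I, P3:I | bus: none
[9] P1: load  L6 | P0:I, P1:E(30), P2:I, P3:I | bus: BusRd
[10] P0: store L3 := 1 | P0:M(1), P1:I, P2:I, P3:I | bus: BusRdX
[11] P0: load  L3 | P0:M(1), P1:I, P2:I, P3:I | bus: none
[12] P3: load  L2 | P0:I, P1:I, P2:I, P3:E(90) | bus: BusRd
[13] P2: load  L4 | P0:I, P1:I, P2:E(30), P3:I | bus: BusRd
[14] P0: load  L2 | P0:S(90), P1:I, P2:I, P3:S(90) | bus: BusRd
[15] P3: load  L3 | P0:S(1), P1:I, P2:I, P3:S(1) | bus: BusRd,Flush
[16] P3: store L6 := 18 | P0:I, P1:I, P2:I, P3:M(18) | bus: BusRdX
[17] P0: load  L2 | P0:S(90), P1:I, P2:I, P3:S(90) | bus: none
[18] P2: load  L3 | P0:S(1), P1:I, P2:S(1), P3:S(1) | bus: BusRd
[19] P3: load  L6 | P0:I, P1:I, P2:I, P3:M(18) | bus: none
[20] P3: load  L4 | P0:I, P1:I, P2:S(30), P3:S(30) | bus: BusRd
[21] P2: store L1 := 55 | P0:I, P1:I, P2:M(55), P3:I | bus: BusRdX
[22] P0: load  L3 | P0:S(1), P1:I, P2:S(1), P3:S(1) | bus: none
[23] P0: store L4 := 27 | P0:M(27), P1:I, P2:I, P3:I | bus: BusRdX
[24] P3: store L3 := 39 | P0:I, P1:I, P2:I, P3:M(39) | bus: BusUpgr
[25] P0: load  L5 | P0:S(40), P1:I, P2:S(40), P3:I | bus: BusRd

state = I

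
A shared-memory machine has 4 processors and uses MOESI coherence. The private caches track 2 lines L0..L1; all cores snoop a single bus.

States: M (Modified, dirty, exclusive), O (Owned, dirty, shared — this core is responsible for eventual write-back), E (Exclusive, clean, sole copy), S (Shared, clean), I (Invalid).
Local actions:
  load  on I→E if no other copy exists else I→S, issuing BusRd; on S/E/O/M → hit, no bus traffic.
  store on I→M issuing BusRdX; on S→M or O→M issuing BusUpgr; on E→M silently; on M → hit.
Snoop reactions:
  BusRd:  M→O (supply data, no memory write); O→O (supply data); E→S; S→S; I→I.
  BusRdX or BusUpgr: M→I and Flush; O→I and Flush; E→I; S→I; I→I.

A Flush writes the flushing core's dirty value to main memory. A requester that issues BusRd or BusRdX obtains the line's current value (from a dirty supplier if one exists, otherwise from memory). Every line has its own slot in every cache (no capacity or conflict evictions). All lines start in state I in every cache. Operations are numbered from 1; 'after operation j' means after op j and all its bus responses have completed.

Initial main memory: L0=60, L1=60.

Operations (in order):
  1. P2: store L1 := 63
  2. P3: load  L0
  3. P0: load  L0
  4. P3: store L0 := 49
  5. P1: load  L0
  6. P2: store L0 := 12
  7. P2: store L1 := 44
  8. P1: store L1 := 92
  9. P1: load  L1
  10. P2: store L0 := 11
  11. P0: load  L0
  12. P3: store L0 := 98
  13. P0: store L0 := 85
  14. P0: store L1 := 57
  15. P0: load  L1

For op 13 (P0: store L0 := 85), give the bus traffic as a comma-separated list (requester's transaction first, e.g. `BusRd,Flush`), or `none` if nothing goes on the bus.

bus = BusRdX,Flush

step 1: P2: store L1 := 63  ⟶  IIMI  (L1)  txn=BusRdX  M[L1]=60
step 2: P3: load  L0  ⟶  IIIE  (L0)  txn=BusRd  M[L0]=60
step 3: P0: load  L0  ⟶  SIIS  (L0)  txn=BusRd  M[L0]=60
step 4: P3: store L0 := 49  ⟶  IIIM  (L0)  txn=BusUpgr  M[L0]=60
step 5: P1: load  L0  ⟶  ISIO  (L0)  txn=BusRd  M[L0]=60
step 6: P2: store L0 := 12  ⟶  IIMI  (L0)  txn=BusRdX+Flush  M[L0]=49
step 7: P2: store L1 := 44  ⟶  IIMI  (L1)  txn=∅  M[L1]=60
step 8: P1: store L1 := 92  ⟶  IMII  (L1)  txn=BusRdX+Flush  M[L1]=44
step 9: P1: load  L1  ⟶  IMII  (L1)  txn=∅  M[L1]=44
step 10: P2: store L0 := 11  ⟶  IIMI  (L0)  txn=∅  M[L0]=49
step 11: P0: load  L0  ⟶  SIOI  (L0)  txn=BusRd  M[L0]=49
step 12: P3: store L0 := 98  ⟶  IIIM  (L0)  txn=BusRdX+Flush  M[L0]=11
step 13: P0: store L0 := 85  ⟶  MIII  (L0)  txn=BusRdX+Flush  M[L0]=98
step 14: P0: store L1 := 57  ⟶  MIII  (L1)  txn=BusRdX+Flush  M[L1]=92
step 15: P0: load  L1  ⟶  MIII  (L1)  txn=∅  M[L1]=92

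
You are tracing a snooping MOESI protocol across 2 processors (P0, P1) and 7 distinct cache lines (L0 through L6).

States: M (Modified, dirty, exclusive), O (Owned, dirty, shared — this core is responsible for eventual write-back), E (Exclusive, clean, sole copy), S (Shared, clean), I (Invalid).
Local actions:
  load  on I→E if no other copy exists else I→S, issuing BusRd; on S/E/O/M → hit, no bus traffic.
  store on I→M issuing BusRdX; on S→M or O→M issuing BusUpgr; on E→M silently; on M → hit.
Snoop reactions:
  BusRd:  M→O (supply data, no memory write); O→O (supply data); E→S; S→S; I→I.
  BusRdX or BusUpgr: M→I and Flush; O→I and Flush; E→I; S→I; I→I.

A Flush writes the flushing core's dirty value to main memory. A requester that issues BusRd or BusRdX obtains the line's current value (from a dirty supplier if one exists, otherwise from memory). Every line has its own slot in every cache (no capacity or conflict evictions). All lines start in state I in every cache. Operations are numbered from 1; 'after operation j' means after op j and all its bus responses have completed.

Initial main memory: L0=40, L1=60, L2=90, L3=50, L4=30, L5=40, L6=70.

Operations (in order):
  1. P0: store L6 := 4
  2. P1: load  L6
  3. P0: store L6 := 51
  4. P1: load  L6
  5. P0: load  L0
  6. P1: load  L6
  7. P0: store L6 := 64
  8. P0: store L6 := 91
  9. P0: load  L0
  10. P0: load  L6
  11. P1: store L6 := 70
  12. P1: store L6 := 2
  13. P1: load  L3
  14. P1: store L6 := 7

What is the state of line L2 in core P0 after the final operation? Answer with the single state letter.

step 1: P0: store L6 := 4  ⟶  MI  (L6)  txn=BusRdX  M[L6]=70
step 2: P1: load  L6  ⟶  OS  (L6)  txn=BusRd  M[L6]=70
step 3: P0: store L6 := 51  ⟶  MI  (L6)  txn=BusUpgr  M[L6]=70
step 4: P1: load  L6  ⟶  OS  (L6)  txn=BusRd  M[L6]=70
step 5: P0: load  L0  ⟶  EI  (L0)  txn=BusRd  M[L0]=40
step 6: P1: load  L6  ⟶  OS  (L6)  txn=∅  M[L6]=70
step 7: P0: store L6 := 64  ⟶  MI  (L6)  txn=BusUpgr  M[L6]=70
step 8: P0: store L6 := 91  ⟶  MI  (L6)  txn=∅  M[L6]=70
step 9: P0: load  L0  ⟶  EI  (L0)  txn=∅  M[L0]=40
step 10: P0: load  L6  ⟶  MI  (L6)  txn=∅  M[L6]=70
step 11: P1: store L6 := 70  ⟶  IM  (L6)  txn=BusRdX+Flush  M[L6]=91
step 12: P1: store L6 := 2  ⟶  IM  (L6)  txn=∅  M[L6]=91
step 13: P1: load  L3  ⟶  IE  (L3)  txn=BusRd  M[L3]=50
step 14: P1: store L6 := 7  ⟶  IM  (L6)  txn=∅  M[L6]=91

state = I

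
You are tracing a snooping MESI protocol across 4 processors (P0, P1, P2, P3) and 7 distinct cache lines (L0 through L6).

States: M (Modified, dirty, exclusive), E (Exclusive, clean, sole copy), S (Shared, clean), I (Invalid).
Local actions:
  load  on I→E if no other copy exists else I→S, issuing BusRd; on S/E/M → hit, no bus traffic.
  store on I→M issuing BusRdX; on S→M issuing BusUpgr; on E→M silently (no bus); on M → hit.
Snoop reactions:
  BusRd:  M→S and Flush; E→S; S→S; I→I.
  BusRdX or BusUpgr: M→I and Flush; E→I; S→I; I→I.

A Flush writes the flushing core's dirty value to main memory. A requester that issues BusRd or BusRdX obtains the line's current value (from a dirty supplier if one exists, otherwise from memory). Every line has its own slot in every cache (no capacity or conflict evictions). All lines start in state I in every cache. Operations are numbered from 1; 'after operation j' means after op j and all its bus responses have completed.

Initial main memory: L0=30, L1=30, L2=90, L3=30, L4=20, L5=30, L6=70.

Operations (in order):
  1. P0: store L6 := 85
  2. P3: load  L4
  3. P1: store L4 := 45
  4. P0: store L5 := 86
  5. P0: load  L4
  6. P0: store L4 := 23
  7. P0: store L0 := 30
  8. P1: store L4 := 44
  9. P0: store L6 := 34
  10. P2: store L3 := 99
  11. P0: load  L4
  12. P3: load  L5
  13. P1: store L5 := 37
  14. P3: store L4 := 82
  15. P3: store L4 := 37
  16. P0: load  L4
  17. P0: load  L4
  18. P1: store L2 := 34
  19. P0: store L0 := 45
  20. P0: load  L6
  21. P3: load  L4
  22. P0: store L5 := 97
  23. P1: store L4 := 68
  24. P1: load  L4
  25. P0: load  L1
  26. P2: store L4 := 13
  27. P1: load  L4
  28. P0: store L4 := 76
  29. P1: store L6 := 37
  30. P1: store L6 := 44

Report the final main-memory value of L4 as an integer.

step 1: P0: store L6 := 85  ⟶  MIII  (L6)  txn=BusRdX  M[L6]=70
step 2: P3: load  L4  ⟶  IIIE  (L4)  txn=BusRd  M[L4]=20
step 3: P1: store L4 := 45  ⟶  IMII  (L4)  txn=BusRdX  M[L4]=20
step 4: P0: store L5 := 86  ⟶  MIII  (L5)  txn=BusRdX  M[L5]=30
step 5: P0: load  L4  ⟶  SSII  (L4)  txn=BusRd+Flush  M[L4]=45
step 6: P0: store L4 := 23  ⟶  MIII  (L4)  txn=BusUpgr  M[L4]=45
step 7: P0: store L0 := 30  ⟶  MIII  (L0)  txn=BusRdX  M[L0]=30
step 8: P1: store L4 := 44  ⟶  IMII  (L4)  txn=BusRdX+Flush  M[L4]=23
step 9: P0: store L6 := 34  ⟶  MIII  (L6)  txn=∅  M[L6]=70
step 10: P2: store L3 := 99  ⟶  IIMI  (L3)  txn=BusRdX  M[L3]=30
step 11: P0: load  L4  ⟶  SSII  (L4)  txn=BusRd+Flush  M[L4]=44
step 12: P3: load  L5  ⟶  SIIS  (L5)  txn=BusRd+Flush  M[L5]=86
step 13: P1: store L5 := 37  ⟶  IMII  (L5)  txn=BusRdX  M[L5]=86
step 14: P3: store L4 := 82  ⟶  IIIM  (L4)  txn=BusRdX  M[L4]=44
step 15: P3: store L4 := 37  ⟶  IIIM  (L4)  txn=∅  M[L4]=44
step 16: P0: load  L4  ⟶  SIIS  (L4)  txn=BusRd+Flush  M[L4]=37
step 17: P0: load  L4  ⟶  SIIS  (L4)  txn=∅  M[L4]=37
step 18: P1: store L2 := 34  ⟶  IMII  (L2)  txn=BusRdX  M[L2]=90
step 19: P0: store L0 := 45  ⟶  MIII  (L0)  txn=∅  M[L0]=30
step 20: P0: load  L6  ⟶  MIII  (L6)  txn=∅  M[L6]=70
step 21: P3: load  L4  ⟶  SIIS  (L4)  txn=∅  M[L4]=37
step 22: P0: store L5 := 97  ⟶  MIII  (L5)  txn=BusRdX+Flush  M[L5]=37
step 23: P1: store L4 := 68  ⟶  IMII  (L4)  txn=BusRdX  M[L4]=37
step 24: P1: load  L4  ⟶  IMII  (L4)  txn=∅  M[L4]=37
step 25: P0: load  L1  ⟶  EIII  (L1)  txn=BusRd  M[L1]=30
step 26: P2: store L4 := 13  ⟶  IIMI  (L4)  txn=BusRdX+Flush  M[L4]=68
step 27: P1: load  L4  ⟶  ISSI  (L4)  txn=BusRd+Flush  M[L4]=13
step 28: P0: store L4 := 76  ⟶  MIII  (L4)  txn=BusRdX  M[L4]=13
step 29: P1: store L6 := 37  ⟶  IMII  (L6)  txn=BusRdX+Flush  M[L6]=34
step 30: P1: store L6 := 44  ⟶  IMII  (L6)  txn=∅  M[L6]=34

memory[L4] = 13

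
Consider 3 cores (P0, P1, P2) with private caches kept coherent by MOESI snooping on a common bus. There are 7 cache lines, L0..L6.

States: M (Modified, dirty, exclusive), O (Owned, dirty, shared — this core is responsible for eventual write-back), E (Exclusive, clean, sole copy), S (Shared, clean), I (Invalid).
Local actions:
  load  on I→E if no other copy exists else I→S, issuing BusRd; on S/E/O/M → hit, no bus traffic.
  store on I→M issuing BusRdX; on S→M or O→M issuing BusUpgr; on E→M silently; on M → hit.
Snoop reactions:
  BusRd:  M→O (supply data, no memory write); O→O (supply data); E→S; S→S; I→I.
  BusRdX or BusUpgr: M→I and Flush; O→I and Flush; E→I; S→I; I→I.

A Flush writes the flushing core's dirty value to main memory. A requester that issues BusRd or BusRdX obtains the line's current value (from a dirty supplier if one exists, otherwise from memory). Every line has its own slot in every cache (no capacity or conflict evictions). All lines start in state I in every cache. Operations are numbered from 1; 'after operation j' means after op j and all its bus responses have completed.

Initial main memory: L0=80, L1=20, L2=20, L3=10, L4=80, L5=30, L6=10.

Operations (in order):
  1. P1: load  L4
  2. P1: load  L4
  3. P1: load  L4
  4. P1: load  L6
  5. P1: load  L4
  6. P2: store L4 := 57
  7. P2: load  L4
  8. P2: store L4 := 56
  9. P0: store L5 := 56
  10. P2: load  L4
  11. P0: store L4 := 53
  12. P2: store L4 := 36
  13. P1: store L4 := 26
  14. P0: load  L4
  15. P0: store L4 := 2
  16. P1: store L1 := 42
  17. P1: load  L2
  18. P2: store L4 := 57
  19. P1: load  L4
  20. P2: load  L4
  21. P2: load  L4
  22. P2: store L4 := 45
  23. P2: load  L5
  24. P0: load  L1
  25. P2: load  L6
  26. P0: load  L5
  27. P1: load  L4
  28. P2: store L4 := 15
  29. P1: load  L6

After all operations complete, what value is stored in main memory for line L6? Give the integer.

  op1 P1: load  L4 → I/E/I on L4; bus BusRd; mem=80
  op2 P1: load  L4 → I/E/I on L4; bus (none); mem=80
  op3 P1: load  L4 → I/E/I on L4; bus (none); mem=80
  op4 P1: load  L6 → I/E/I on L6; bus BusRd; mem=10
  op5 P1: load  L4 → I/E/I on L4; bus (none); mem=80
  op6 P2: store L4 := 57 → I/I/M on L4; bus BusRdX; mem=80
  op7 P2: load  L4 → I/I/M on L4; bus (none); mem=80
  op8 P2: store L4 := 56 → I/I/M on L4; bus (none); mem=80
  op9 P0: store L5 := 56 → M/I/I on L5; bus BusRdX; mem=30
  op10 P2: load  L4 → I/I/M on L4; bus (none); mem=80
  op11 P0: store L4 := 53 → M/I/I on L4; bus BusRdX Flush; mem=56
  op12 P2: store L4 := 36 → I/I/M on L4; bus BusRdX Flush; mem=53
  op13 P1: store L4 := 26 → I/M/I on L4; bus BusRdX Flush; mem=36
  op14 P0: load  L4 → S/O/I on L4; bus BusRd; mem=36
  op15 P0: store L4 := 2 → M/I/I on L4; bus BusUpgr Flush; mem=26
  op16 P1: store L1 := 42 → I/M/I on L1; bus BusRdX; mem=20
  op17 P1: load  L2 → I/E/I on L2; bus BusRd; mem=20
  op18 P2: store L4 := 57 → I/I/M on L4; bus BusRdX Flush; mem=2
  op19 P1: load  L4 → I/S/O on L4; bus BusRd; mem=2
  op20 P2: load  L4 → I/S/O on L4; bus (none); mem=2
  op21 P2: load  L4 → I/S/O on L4; bus (none); mem=2
  op22 P2: store L4 := 45 → I/I/M on L4; bus BusUpgr; mem=2
  op23 P2: load  L5 → O/I/S on L5; bus BusRd; mem=30
  op24 P0: load  L1 → S/O/I on L1; bus BusRd; mem=20
  op25 P2: load  L6 → I/S/S on L6; bus BusRd; mem=10
  op26 P0: load  L5 → O/I/S on L5; bus (none); mem=30
  op27 P1: load  L4 → I/S/O on L4; bus BusRd; mem=2
  op28 P2: store L4 := 15 → I/I/M on L4; bus BusUpgr; mem=2
  op29 P1: load  L6 → I/S/S on L6; bus (none); mem=10

memory[L6] = 10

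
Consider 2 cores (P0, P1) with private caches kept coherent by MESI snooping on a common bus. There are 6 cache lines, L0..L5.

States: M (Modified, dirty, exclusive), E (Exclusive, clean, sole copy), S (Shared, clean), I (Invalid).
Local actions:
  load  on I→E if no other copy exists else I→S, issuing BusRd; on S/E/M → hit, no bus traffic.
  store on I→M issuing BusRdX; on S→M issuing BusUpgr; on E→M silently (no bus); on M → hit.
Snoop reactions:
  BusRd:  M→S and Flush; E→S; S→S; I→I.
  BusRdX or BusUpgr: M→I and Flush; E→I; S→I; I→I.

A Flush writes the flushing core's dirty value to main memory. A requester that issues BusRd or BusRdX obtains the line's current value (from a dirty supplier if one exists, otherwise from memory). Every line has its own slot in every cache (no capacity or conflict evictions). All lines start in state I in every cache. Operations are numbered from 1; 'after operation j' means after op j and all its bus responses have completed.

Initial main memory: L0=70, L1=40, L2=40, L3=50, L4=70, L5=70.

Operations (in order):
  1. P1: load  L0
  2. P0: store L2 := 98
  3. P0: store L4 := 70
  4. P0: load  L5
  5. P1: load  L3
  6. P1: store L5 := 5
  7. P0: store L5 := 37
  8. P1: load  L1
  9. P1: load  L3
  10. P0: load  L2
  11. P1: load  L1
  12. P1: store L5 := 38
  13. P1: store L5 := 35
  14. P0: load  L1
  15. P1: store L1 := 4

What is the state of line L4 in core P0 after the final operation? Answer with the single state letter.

state = M

[1] P1: load  L0 | P0:I, P1:E(70) | bus: BusRd
[2] P0: store L2 := 98 | P0:M(98), P1:I | bus: BusRdX
[3] P0: store L4 := 70 | P0:M(70), P1:I | bus: BusRdX
[4] P0: load  L5 | P0:E(70), P1:I | bus: BusRd
[5] P1: load  L3 | P0:I, P1:E(50) | bus: BusRd
[6] P1: store L5 := 5 | P0:I, P1:M(5) | bus: BusRdX
[7] P0: store L5 := 37 | P0:M(37), P1:I | bus: BusRdX,Flush
[8] P1: load  L1 | P0:I, P1:E(40) | bus: BusRd
[9] P1: load  L3 | P0:I, P1:E(50) | bus: none
[10] P0: load  L2 | P0:M(98), P1:I | bus: none
[11] P1: load  L1 | P0:I, P1:E(40) | bus: none
[12] P1: store L5 := 38 | P0:I, P1:M(38) | bus: BusRdX,Flush
[13] P1: store L5 := 35 | P0:I, P1:M(35) | bus: none
[14] P0: load  L1 | P0:S(40), P1:S(40) | bus: BusRd
[15] P1: store L1 := 4 | P0:I, P1:M(4) | bus: BusUpgr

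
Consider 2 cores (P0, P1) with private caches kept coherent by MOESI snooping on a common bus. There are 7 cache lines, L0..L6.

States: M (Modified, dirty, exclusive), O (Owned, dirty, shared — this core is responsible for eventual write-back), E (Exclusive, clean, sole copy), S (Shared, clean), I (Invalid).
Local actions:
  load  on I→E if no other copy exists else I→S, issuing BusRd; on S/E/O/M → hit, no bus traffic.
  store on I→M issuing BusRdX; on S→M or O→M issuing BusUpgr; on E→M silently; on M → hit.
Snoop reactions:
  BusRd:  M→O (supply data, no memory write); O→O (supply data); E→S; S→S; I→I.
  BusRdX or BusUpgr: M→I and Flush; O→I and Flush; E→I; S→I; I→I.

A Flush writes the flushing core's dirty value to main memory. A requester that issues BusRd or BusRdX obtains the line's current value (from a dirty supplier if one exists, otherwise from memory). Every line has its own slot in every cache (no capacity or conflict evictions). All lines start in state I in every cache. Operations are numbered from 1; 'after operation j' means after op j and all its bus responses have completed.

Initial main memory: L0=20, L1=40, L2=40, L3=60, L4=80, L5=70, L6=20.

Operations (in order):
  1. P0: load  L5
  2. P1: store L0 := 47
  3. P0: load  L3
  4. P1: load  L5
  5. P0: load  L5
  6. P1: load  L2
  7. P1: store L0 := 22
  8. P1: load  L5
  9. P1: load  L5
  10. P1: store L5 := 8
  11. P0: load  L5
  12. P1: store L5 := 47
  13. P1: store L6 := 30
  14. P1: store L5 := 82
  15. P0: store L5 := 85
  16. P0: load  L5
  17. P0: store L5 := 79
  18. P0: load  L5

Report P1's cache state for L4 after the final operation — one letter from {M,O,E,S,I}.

[1] P0: load  L5 | P0:E(70), P1:I | bus: BusRd
[2] P1: store L0 := 47 | P0:I, P1:M(47) | bus: BusRdX
[3] P0: load  L3 | P0:E(60), P1:I | bus: BusRd
[4] P1: load  L5 | P0:S(70), P1:S(70) | bus: BusRd
[5] P0: load  L5 | P0:S(70), P1:S(70) | bus: none
[6] P1: load  L2 | P0:I, P1:E(40) | bus: BusRd
[7] P1: store L0 := 22 | P0:I, P1:M(22) | bus: none
[8] P1: load  L5 | P0:S(70), P1:S(70) | bus: none
[9] P1: load  L5 | P0:S(70), P1:S(70) | bus: none
[10] P1: store L5 := 8 | P0:I, P1:M(8) | bus: BusUpgr
[11] P0: load  L5 | P0:S(8), P1:O(8) | bus: BusRd
[12] P1: store L5 := 47 | P0:I, P1:M(47) | bus: BusUpgr
[13] P1: store L6 := 30 | P0:I, P1:M(30) | bus: BusRdX
[14] P1: store L5 := 82 | P0:I, P1:M(82) | bus: none
[15] P0: store L5 := 85 | P0:M(85), P1:I | bus: BusRdX,Flush
[16] P0: load  L5 | P0:M(85), P1:I | bus: none
[17] P0: store L5 := 79 | P0:M(79), P1:I | bus: none
[18] P0: load  L5 | P0:M(79), P1:I | bus: none

state = I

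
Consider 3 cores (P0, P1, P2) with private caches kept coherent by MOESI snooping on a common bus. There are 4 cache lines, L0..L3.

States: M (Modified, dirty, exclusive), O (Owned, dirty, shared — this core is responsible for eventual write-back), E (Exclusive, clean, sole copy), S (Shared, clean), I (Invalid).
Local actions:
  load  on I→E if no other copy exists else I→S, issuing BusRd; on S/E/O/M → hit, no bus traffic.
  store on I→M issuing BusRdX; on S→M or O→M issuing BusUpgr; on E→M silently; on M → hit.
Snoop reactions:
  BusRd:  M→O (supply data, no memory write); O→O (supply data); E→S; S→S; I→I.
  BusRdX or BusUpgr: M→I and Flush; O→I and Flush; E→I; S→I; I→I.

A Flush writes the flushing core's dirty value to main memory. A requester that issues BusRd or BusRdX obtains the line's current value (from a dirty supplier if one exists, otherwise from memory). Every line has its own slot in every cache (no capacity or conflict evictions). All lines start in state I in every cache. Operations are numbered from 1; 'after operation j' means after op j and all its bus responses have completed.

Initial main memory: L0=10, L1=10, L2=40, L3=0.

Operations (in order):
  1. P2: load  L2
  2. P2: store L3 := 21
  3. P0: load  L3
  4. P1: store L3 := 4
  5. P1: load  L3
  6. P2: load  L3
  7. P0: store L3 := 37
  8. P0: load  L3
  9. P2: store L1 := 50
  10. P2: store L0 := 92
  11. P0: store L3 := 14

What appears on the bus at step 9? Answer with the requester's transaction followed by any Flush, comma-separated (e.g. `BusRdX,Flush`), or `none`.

1. P2: load  L2  bus=[BusRd]  L2: P0=I P1=I P2=E  mem[L2]=40
2. P2: store L3 := 21  bus=[BusRdX]  L3: P0=I P1=I P2=M  mem[L3]=0
3. P0: load  L3  bus=[BusRd]  L3: P0=S P1=I P2=O  mem[L3]=0
4. P1: store L3 := 4  bus=[BusRdX,Flush]  L3: P0=I P1=M P2=I  mem[L3]=21
5. P1: load  L3  bus=[-]  L3: P0=I P1=M P2=I  mem[L3]=21
6. P2: load  L3  bus=[BusRd]  L3: P0=I P1=O P2=S  mem[L3]=21
7. P0: store L3 := 37  bus=[BusRdX,Flush]  L3: P0=M P1=I P2=I  mem[L3]=4
8. P0: load  L3  bus=[-]  L3: P0=M P1=I P2=I  mem[L3]=4
9. P2: store L1 := 50  bus=[BusRdX]  L1: P0=I P1=I P2=M  mem[L1]=10
10. P2: store L0 := 92  bus=[BusRdX]  L0: P0=I P1=I P2=M  mem[L0]=10
11. P0: store L3 := 14  bus=[-]  L3: P0=M P1=I P2=I  mem[L3]=4

bus = BusRdX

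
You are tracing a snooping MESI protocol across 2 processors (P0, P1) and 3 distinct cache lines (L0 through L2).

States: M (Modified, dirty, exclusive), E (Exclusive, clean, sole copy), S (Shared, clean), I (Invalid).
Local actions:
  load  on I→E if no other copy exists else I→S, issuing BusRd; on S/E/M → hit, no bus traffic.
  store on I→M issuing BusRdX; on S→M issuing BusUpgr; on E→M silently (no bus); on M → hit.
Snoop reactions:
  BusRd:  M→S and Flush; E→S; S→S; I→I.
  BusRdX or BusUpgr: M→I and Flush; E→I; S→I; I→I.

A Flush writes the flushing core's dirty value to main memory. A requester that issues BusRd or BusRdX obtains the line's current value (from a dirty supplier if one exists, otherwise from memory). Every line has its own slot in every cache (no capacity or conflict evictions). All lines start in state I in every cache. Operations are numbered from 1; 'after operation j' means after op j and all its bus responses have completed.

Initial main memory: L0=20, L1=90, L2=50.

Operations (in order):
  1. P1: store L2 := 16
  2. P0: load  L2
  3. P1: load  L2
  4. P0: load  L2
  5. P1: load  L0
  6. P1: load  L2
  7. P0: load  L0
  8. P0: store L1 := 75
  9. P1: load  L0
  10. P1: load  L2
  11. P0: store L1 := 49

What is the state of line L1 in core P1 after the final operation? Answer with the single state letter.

state = I

1. P1: store L2 := 16  bus=[BusRdX]  L2: P0=I P1=M  mem[L2]=50
2. P0: load  L2  bus=[BusRd,Flush]  L2: P0=S P1=S  mem[L2]=16
3. P1: load  L2  bus=[-]  L2: P0=S P1=S  mem[L2]=16
4. P0: load  L2  bus=[-]  L2: P0=S P1=S  mem[L2]=16
5. P1: load  L0  bus=[BusRd]  L0: P0=I P1=E  mem[L0]=20
6. P1: load  L2  bus=[-]  L2: P0=S P1=S  mem[L2]=16
7. P0: load  L0  bus=[BusRd]  L0: P0=S P1=S  mem[L0]=20
8. P0: store L1 := 75  bus=[BusRdX]  L1: P0=M P1=I  mem[L1]=90
9. P1: load  L0  bus=[-]  L0: P0=S P1=S  mem[L0]=20
10. P1: load  L2  bus=[-]  L2: P0=S P1=S  mem[L2]=16
11. P0: store L1 := 49  bus=[-]  L1: P0=M P1=I  mem[L1]=90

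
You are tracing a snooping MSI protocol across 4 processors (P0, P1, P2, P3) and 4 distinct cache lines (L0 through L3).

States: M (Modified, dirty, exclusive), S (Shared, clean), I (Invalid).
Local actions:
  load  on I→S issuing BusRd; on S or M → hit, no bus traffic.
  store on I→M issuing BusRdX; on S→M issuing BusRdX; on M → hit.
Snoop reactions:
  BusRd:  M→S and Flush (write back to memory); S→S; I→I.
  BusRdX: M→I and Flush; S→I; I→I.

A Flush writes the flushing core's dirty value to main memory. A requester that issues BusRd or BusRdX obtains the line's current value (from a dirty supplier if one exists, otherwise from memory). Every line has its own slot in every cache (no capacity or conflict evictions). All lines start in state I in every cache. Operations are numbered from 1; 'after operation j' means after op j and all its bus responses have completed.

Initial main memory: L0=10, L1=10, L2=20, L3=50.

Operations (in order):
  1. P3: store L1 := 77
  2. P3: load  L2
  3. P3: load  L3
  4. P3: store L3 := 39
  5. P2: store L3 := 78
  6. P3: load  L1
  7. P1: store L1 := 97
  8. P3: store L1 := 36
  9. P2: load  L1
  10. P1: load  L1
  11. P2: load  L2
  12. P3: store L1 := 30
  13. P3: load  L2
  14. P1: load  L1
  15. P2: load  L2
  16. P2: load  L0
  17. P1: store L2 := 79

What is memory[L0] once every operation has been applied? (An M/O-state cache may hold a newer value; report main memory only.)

memory[L0] = 10

step 1: P3: store L1 := 77  ⟶  IIIM  (L1)  txn=BusRdX  M[L1]=10
step 2: P3: load  L2  ⟶  IIIS  (L2)  txn=BusRd  M[L2]=20
step 3: P3: load  L3  ⟶  IIIS  (L3)  txn=BusRd  M[L3]=50
step 4: P3: store L3 := 39  ⟶  IIIM  (L3)  txn=BusRdX  M[L3]=50
step 5: P2: store L3 := 78  ⟶  IIMI  (L3)  txn=BusRdX+Flush  M[L3]=39
step 6: P3: load  L1  ⟶  IIIM  (L1)  txn=∅  M[L1]=10
step 7: P1: store L1 := 97  ⟶  IMII  (L1)  txn=BusRdX+Flush  M[L1]=77
step 8: P3: store L1 := 36  ⟶  IIIM  (L1)  txn=BusRdX+Flush  M[L1]=97
step 9: P2: load  L1  ⟶  IISS  (L1)  txn=BusRd+Flush  M[L1]=36
step 10: P1: load  L1  ⟶  ISSS  (L1)  txn=BusRd  M[L1]=36
step 11: P2: load  L2  ⟶  IISS  (L2)  txn=BusRd  M[L2]=20
step 12: P3: store L1 := 30  ⟶  IIIM  (L1)  txn=BusRdX  M[L1]=36
step 13: P3: load  L2  ⟶  IISS  (L2)  txn=∅  M[L2]=20
step 14: P1: load  L1  ⟶  ISIS  (L1)  txn=BusRd+Flush  M[L1]=30
step 15: P2: load  L2  ⟶  IISS  (L2)  txn=∅  M[L2]=20
step 16: P2: load  L0  ⟶  IISI  (L0)  txn=BusRd  M[L0]=10
step 17: P1: store L2 := 79  ⟶  IMII  (L2)  txn=BusRdX  M[L2]=20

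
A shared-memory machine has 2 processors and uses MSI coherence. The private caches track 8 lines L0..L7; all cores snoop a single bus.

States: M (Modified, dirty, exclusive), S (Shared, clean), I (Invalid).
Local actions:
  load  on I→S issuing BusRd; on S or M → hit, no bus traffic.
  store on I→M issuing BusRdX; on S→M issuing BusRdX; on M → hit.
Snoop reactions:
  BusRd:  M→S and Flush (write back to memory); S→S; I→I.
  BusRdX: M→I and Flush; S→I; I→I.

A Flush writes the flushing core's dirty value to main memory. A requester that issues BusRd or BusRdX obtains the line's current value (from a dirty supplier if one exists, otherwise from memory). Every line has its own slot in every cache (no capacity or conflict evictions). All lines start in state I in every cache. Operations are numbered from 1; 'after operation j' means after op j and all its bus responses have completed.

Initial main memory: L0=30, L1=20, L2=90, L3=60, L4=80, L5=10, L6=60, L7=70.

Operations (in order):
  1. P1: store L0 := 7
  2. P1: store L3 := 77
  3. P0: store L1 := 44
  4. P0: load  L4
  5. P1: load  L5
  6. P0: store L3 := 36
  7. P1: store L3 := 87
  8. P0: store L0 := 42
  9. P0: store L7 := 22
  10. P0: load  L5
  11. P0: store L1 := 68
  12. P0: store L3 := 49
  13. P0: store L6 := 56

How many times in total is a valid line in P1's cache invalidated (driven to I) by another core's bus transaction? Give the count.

invalidations = 3

1. P1: store L0 := 7  bus=[BusRdX]  L0: P0=I P1=M  mem[L0]=30
2. P1: store L3 := 77  bus=[BusRdX]  L3: P0=I P1=M  mem[L3]=60
3. P0: store L1 := 44  bus=[BusRdX]  L1: P0=M P1=I  mem[L1]=20
4. P0: load  L4  bus=[BusRd]  L4: P0=S P1=I  mem[L4]=80
5. P1: load  L5  bus=[BusRd]  L5: P0=I P1=S  mem[L5]=10
6. P0: store L3 := 36  bus=[BusRdX,Flush]  L3: P0=M P1=I  mem[L3]=77
7. P1: store L3 := 87  bus=[BusRdX,Flush]  L3: P0=I P1=M  mem[L3]=36
8. P0: store L0 := 42  bus=[BusRdX,Flush]  L0: P0=M P1=I  mem[L0]=7
9. P0: store L7 := 22  bus=[BusRdX]  L7: P0=M P1=I  mem[L7]=70
10. P0: load  L5  bus=[BusRd]  L5: P0=S P1=S  mem[L5]=10
11. P0: store L1 := 68  bus=[-]  L1: P0=M P1=I  mem[L1]=20
12. P0: store L3 := 49  bus=[BusRdX,Flush]  L3: P0=M P1=I  mem[L3]=87
13. P0: store L6 := 56  bus=[BusRdX]  L6: P0=M P1=I  mem[L6]=60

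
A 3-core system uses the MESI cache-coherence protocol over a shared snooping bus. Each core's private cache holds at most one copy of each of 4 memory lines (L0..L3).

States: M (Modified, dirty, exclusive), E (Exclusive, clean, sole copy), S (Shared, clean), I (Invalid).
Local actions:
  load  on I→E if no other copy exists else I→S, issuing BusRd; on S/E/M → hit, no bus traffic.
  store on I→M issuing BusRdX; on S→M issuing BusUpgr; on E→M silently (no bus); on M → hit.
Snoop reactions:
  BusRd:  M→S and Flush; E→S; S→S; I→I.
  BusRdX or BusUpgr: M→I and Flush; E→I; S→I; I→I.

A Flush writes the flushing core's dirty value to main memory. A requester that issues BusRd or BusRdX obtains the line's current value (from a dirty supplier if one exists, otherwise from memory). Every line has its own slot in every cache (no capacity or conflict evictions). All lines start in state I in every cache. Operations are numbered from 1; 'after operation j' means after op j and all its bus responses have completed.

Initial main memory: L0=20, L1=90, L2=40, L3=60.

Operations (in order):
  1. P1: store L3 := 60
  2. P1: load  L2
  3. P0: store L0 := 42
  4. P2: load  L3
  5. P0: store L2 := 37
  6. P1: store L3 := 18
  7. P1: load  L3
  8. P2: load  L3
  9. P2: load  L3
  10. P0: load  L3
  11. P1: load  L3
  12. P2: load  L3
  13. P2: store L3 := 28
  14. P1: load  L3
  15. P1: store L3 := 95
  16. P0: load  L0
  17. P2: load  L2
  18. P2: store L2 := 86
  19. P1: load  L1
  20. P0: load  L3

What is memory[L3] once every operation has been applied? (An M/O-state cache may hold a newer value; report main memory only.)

memory[L3] = 95

1. P1: store L3 := 60  bus=[BusRdX]  L3: P0=I P1=M P2=I  mem[L3]=60
2. P1: load  L2  bus=[BusRd]  L2: P0=I P1=E P2=I  mem[L2]=40
3. P0: store L0 := 42  bus=[BusRdX]  L0: P0=M P1=I P2=I  mem[L0]=20
4. P2: load  L3  bus=[BusRd,Flush]  L3: P0=I P1=S P2=S  mem[L3]=60
5. P0: store L2 := 37  bus=[BusRdX]  L2: P0=M P1=I P2=I  mem[L2]=40
6. P1: store L3 := 18  bus=[BusUpgr]  L3: P0=I P1=M P2=I  mem[L3]=60
7. P1: load  L3  bus=[-]  L3: P0=I P1=M P2=I  mem[L3]=60
8. P2: load  L3  bus=[BusRd,Flush]  L3: P0=I P1=S P2=S  mem[L3]=18
9. P2: load  L3  bus=[-]  L3: P0=I P1=S P2=S  mem[L3]=18
10. P0: load  L3  bus=[BusRd]  L3: P0=S P1=S P2=S  mem[L3]=18
11. P1: load  L3  bus=[-]  L3: P0=S P1=S P2=S  mem[L3]=18
12. P2: load  L3  bus=[-]  L3: P0=S P1=S P2=S  mem[L3]=18
13. P2: store L3 := 28  bus=[BusUpgr]  L3: P0=I P1=I P2=M  mem[L3]=18
14. P1: load  L3  bus=[BusRd,Flush]  L3: P0=I P1=S P2=S  mem[L3]=28
15. P1: store L3 := 95  bus=[BusUpgr]  L3: P0=I P1=M P2=I  mem[L3]=28
16. P0: load  L0  bus=[-]  L0: P0=M P1=I P2=I  mem[L0]=20
17. P2: load  L2  bus=[BusRd,Flush]  L2: P0=S P1=I P2=S  mem[L2]=37
18. P2: store L2 := 86  bus=[BusUpgr]  L2: P0=I P1=I P2=M  mem[L2]=37
19. P1: load  L1  bus=[BusRd]  L1: P0=I P1=E P2=I  mem[L1]=90
20. P0: load  L3  bus=[BusRd,Flush]  L3: P0=S P1=S P2=I  mem[L3]=95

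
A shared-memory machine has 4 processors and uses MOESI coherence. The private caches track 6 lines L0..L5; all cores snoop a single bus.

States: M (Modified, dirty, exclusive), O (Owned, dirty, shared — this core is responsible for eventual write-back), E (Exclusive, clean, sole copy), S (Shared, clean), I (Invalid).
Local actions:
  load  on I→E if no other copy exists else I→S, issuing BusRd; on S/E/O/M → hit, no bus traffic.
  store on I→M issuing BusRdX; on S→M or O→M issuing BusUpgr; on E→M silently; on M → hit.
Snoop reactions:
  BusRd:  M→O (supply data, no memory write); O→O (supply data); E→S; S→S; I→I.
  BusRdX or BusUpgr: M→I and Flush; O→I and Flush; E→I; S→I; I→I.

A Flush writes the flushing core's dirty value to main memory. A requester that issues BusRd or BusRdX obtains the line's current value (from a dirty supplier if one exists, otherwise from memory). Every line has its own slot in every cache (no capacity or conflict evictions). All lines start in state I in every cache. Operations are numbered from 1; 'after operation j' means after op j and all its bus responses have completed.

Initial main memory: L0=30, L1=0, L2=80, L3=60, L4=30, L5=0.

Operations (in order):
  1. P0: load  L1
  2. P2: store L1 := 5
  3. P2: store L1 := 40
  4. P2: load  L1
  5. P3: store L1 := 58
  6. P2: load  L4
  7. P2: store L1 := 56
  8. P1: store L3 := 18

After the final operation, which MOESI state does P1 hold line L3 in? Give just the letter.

[1] P0: load  L1 | P0:E(0), P1:I, P2:I, P3:I | bus: BusRd
[2] P2: store L1 := 5 | P0:I, P1:I, P2:M(5), P3:I | bus: BusRdX
[3] P2: store L1 := 40 | P0:I, P1:I, P2:M(40), P3:I | bus: none
[4] P2: load  L1 | P0:I, P1:I, P2:M(40), P3:I | bus: none
[5] P3: store L1 := 58 | P0:I, P1:I, P2:I, P3:M(58) | bus: BusRdX,Flush
[6] P2: load  L4 | P0:I, P1:I, P2:E(30), P3:I | bus: BusRd
[7] P2: store L1 := 56 | P0:I, P1:I, P2:M(56), P3:I | bus: BusRdX,Flush
[8] P1: store L3 := 18 | P0:I, P1:M(18), P2:I, P3:I | bus: BusRdX

state = M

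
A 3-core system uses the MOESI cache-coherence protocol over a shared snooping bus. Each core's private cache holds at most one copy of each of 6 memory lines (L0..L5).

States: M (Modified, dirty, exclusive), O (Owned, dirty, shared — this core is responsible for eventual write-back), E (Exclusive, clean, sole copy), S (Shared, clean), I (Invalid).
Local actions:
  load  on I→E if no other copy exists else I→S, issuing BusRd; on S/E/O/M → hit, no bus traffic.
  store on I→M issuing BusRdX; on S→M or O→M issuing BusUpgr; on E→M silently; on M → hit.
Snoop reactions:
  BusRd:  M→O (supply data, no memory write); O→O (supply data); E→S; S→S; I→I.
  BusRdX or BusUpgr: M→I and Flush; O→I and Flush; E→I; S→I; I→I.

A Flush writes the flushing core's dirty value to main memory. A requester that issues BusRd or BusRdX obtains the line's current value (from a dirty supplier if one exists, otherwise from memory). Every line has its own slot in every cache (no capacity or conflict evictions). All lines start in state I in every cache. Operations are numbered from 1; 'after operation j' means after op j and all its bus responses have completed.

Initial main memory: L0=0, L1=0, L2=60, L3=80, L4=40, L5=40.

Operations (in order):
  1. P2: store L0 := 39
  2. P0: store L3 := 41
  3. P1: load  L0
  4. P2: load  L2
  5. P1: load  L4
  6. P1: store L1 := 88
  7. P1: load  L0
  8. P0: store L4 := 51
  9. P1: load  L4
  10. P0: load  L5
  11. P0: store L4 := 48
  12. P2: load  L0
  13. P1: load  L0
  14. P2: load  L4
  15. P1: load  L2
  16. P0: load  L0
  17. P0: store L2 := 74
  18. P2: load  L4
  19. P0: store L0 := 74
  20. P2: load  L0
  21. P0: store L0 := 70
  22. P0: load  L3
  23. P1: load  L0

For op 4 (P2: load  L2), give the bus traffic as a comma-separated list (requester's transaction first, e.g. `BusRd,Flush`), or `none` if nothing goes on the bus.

step 1: P2: store L0 := 39  ⟶  IIM  (L0)  txn=BusRdX  M[L0]=0
step 2: P0: store L3 := 41  ⟶  MII  (L3)  txn=BusRdX  M[L3]=80
step 3: P1: load  L0  ⟶  ISO  (L0)  txn=BusRd  M[L0]=0
step 4: P2: load  L2  ⟶  IIE  (L2)  txn=BusRd  M[L2]=60
step 5: P1: load  L4  ⟶  IEI  (L4)  txn=BusRd  M[L4]=40
step 6: P1: store L1 := 88  ⟶  IMI  (L1)  txn=BusRdX  M[L1]=0
step 7: P1: load  L0  ⟶  ISO  (L0)  txn=∅  M[L0]=0
step 8: P0: store L4 := 51  ⟶  MII  (L4)  txn=BusRdX  M[L4]=40
step 9: P1: load  L4  ⟶  OSI  (L4)  txn=BusRd  M[L4]=40
step 10: P0: load  L5  ⟶  EII  (L5)  txn=BusRd  M[L5]=40
step 11: P0: store L4 := 48  ⟶  MII  (L4)  txn=BusUpgr  M[L4]=40
step 12: P2: load  L0  ⟶  ISO  (L0)  txn=∅  M[L0]=0
step 13: P1: load  L0  ⟶  ISO  (L0)  txn=∅  M[L0]=0
step 14: P2: load  L4  ⟶  OIS  (L4)  txn=BusRd  M[L4]=40
step 15: P1: load  L2  ⟶  ISS  (L2)  txn=BusRd  M[L2]=60
step 16: P0: load  L0  ⟶  SSO  (L0)  txn=BusRd  M[L0]=0
step 17: P0: store L2 := 74  ⟶  MII  (L2)  txn=BusRdX  M[L2]=60
step 18: P2: load  L4  ⟶  OIS  (L4)  txn=∅  M[L4]=40
step 19: P0: store L0 := 74  ⟶  MII  (L0)  txn=BusUpgr+Flush  M[L0]=39
step 20: P2: load  L0  ⟶  OIS  (L0)  txn=BusRd  M[L0]=39
step 21: P0: store L0 := 70  ⟶  MII  (L0)  txn=BusUpgr  M[L0]=39
step 22: P0: load  L3  ⟶  MII  (L3)  txn=∅  M[L3]=80
step 23: P1: load  L0  ⟶  OSI  (L0)  txn=BusRd  M[L0]=39

bus = BusRd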